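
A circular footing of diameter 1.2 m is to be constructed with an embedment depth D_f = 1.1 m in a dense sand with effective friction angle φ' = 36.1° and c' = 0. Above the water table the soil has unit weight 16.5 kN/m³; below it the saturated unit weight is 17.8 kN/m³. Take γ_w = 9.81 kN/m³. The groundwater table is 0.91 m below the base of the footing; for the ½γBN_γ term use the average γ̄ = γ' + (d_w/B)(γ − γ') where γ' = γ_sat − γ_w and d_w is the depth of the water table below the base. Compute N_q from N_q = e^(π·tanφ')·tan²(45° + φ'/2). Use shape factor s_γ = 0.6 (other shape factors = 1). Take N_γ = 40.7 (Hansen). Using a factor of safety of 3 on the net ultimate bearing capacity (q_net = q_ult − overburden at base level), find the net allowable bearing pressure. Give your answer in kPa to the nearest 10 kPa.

q_all(net) ≈ 300 kPa

N_q = e^(π·tan36.1°)·tan²(63.05°) = 38.24.
q = γ·D_f = 16.5 × 1.1 = 18.15 kPa.
γ' = 7.99 kN/m³; averaging over the depth B below the base, γ̄ = γ' + (d_w/B)(γ − γ') = 14.443 kN/m³.
q·N_q = 18.15 × 38.235 = 693.97 kPa
0.5·γ·B·N_γ·s_γ = 0.5 × 14.443 × 1.2 × 40.7 × 0.6 = 211.62 kPa
q_ult = 693.97 + 211.62 = 905.59 kPa.
q_net = 905.59 − 18.15 = 887.44 kPa.
q_all(net) = 887.44 / 3 = 295.81 kPa.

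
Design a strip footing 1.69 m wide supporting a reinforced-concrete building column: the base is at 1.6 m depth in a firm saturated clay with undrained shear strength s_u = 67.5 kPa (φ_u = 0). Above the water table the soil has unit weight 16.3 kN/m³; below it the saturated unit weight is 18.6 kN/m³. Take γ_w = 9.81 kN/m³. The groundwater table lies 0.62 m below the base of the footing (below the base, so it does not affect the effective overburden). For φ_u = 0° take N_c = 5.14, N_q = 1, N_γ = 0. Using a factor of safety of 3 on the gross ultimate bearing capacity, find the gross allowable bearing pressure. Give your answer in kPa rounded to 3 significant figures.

q_all ≈ 124 kPa

q = γ·D_f = 16.3 × 1.6 = 26.08 kPa.
c·N_c = 67.5 × 5.14 = 346.95 kPa
q·N_q = 26.08 × 1 = 26.08 kPa
q_ult = 346.95 + 26.08 = 373.03 kPa.
q_all = 373.03 / 3 = 124.34 kPa.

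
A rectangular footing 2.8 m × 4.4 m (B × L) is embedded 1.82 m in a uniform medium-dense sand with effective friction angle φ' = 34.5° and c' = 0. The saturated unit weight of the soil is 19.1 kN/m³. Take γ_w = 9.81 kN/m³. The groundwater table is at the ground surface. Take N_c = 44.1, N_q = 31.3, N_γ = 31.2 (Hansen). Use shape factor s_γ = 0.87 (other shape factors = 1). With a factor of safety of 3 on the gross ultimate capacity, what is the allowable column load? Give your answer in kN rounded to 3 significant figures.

γ' = 19.1 − 9.81 = 9.29 kN/m³ (submerged throughout). q = 9.29 × 1.82 = 16.908 kPa; the same γ' applies in the ½γBN_γ term.
q·N_q = 16.908 × 31.3 = 529.21 kPa
0.5·γ·B·N_γ·s_γ = 0.5 × 9.29 × 2.8 × 31.2 × 0.87 = 353.03 kPa
q_ult = 529.21 + 353.03 = 882.25 kPa.
Gross allowable pressure q_all = 882.25 / 3 = 294.08 kPa.
Footing area = 12.32 m², so allowable column load = 294.08 × 12.32 = 3623.1 kN.

P_all ≈ 3620 kN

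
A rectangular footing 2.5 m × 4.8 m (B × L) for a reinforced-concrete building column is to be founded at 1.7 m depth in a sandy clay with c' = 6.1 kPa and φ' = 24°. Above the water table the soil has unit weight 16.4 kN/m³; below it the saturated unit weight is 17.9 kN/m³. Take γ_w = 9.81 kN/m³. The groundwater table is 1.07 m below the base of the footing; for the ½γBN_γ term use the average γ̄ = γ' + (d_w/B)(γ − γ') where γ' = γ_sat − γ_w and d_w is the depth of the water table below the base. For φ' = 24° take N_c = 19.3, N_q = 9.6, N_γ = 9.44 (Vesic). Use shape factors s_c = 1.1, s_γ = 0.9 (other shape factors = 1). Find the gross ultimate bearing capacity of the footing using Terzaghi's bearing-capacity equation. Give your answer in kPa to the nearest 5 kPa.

q_ult ≈ 520 kPa

q = γ·D_f = 16.4 × 1.7 = 27.88 kPa.
γ' = 8.09 kN/m³; averaging over the depth B below the base, γ̄ = γ' + (d_w/B)(γ − γ') = 11.647 kN/m³.
c·N_c·s_c = 6.1 × 19.3 × 1.1 = 129.5 kPa
q·N_q = 27.88 × 9.6 = 267.65 kPa
0.5·γ·B·N_γ·s_γ = 0.5 × 11.647 × 2.5 × 9.44 × 0.9 = 123.69 kPa
q_ult = 129.5 + 267.65 + 123.69 = 520.84 kPa.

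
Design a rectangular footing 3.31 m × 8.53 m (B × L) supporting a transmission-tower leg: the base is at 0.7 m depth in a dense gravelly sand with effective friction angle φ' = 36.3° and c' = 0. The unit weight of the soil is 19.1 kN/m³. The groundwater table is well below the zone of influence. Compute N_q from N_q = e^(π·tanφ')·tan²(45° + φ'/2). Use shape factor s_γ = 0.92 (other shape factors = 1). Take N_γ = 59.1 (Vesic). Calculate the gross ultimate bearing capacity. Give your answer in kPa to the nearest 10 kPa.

q_ult ≈ 2240 kPa

tan36.3° = 0.7346, so N_q = e^(π×0.7346)·tan²(63.15°) = 10.052 × 3.902 = 39.22.
Effective surcharge at the founding depth q = γ·D_f = 19.1 × 0.7 = 13.37 kPa.
q_ult = q·N_q + 0.5·γ·B·N_γ·s_γ
     = 13.37 × 39.222 + 0.5 × 19.1 × 3.31 × 59.1 × 0.92
     = 524.4 + 1718.7 = 2243.1 kPa.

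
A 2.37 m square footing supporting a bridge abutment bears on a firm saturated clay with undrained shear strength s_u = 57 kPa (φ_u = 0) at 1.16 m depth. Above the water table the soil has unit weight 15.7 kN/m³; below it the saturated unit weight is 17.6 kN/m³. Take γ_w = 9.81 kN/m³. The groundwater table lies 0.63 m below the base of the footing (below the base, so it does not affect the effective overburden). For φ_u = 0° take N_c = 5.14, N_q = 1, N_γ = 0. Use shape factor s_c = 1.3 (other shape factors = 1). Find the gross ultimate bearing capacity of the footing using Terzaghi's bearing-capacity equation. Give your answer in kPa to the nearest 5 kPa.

Overburden at base level: q = 15.7 × 1.16 = 18.212 kPa.
Cohesion term c·N_c·s_c = 57 × 5.14 × 1.3 = 380.87 kPa; surcharge term q·N_q = 18.212 × 1 = 18.212 kPa.
q_ult = 380.87 + 18.212 = 399.09 kPa.

q_ult ≈ 400 kPa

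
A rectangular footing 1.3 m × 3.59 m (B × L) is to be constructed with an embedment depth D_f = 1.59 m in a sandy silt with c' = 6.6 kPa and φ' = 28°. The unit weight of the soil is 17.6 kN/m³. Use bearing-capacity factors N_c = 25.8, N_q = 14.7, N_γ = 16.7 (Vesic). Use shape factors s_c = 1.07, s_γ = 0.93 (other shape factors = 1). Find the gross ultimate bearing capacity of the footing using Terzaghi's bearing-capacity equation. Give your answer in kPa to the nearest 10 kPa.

q_ult ≈ 770 kPa

Effective surcharge at the founding depth q = γ·D_f = 17.6 × 1.59 = 27.984 kPa.
q_ult = c·N_c·s_c + q·N_q + 0.5·γ·B·N_γ·s_γ
     = 6.6 × 25.8 × 1.07 + 27.984 × 14.7 + 0.5 × 17.6 × 1.3 × 16.7 × 0.93
     = 182.2 + 411.36 + 177.67 = 771.24 kPa.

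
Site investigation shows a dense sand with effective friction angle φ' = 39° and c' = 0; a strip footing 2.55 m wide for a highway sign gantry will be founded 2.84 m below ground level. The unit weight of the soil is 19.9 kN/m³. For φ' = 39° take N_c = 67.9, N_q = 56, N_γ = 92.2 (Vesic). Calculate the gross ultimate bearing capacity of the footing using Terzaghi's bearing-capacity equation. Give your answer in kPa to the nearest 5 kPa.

q_ult ≈ 5505 kPa

q = γ·D_f = 19.9 × 2.84 = 56.516 kPa.
q·N_q = 56.516 × 56 = 3164.9 kPa
0.5·γ·B·N_γ = 0.5 × 19.9 × 2.55 × 92.2 = 2339.3 kPa
q_ult = 3164.9 + 2339.3 = 5504.2 kPa.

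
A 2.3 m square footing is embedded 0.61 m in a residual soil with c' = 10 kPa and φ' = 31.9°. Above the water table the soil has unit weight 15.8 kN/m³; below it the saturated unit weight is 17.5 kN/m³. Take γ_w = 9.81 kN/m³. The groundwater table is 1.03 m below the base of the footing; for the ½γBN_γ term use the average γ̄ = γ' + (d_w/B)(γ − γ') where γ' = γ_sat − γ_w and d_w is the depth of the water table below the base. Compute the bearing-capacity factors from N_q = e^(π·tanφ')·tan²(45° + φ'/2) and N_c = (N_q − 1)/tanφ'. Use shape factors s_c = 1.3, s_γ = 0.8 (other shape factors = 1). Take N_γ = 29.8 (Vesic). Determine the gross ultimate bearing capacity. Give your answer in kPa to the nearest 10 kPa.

tan31.9° = 0.6224, so N_q = e^(π×0.6224)·tan²(60.95°) = 7.067 × 3.241 = 22.91.
N_c = (22.91 − 1)/tan31.9° = 35.19.
q = γ·D_f = 15.8 × 0.61 = 9.638 kPa.
γ' = 7.69 kN/m³; averaging over the depth B below the base, γ̄ = γ' + (d_w/B)(γ − γ') = 11.322 kN/m³.
c·N_c·s_c = 10 × 35.194 × 1.3 = 457.53 kPa
q·N_q = 9.638 × 22.907 = 220.77 kPa
0.5·γ·B·N_γ·s_γ = 0.5 × 11.322 × 2.3 × 29.8 × 0.8 = 310.4 kPa
q_ult = 457.53 + 220.77 + 310.4 = 988.7 kPa.

q_ult ≈ 990 kPa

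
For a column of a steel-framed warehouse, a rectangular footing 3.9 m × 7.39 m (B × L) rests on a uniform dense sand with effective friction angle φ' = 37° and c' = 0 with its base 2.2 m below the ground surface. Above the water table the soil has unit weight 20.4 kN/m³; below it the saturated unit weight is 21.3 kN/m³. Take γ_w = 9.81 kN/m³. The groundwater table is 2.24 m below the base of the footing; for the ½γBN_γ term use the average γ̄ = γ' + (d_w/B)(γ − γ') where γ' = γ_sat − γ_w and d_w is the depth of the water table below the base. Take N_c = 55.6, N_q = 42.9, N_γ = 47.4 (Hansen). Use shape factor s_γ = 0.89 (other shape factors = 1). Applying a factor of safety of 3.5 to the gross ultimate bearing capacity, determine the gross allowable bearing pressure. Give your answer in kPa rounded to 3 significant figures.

Effective surcharge at the founding depth q = γ·D_f = 20.4 × 2.2 = 44.88 kPa.
With d_w = 2.24 m < B, γ̄ = 11.49 + (2.24/3.9) × (20.4 − 11.49) = 16.608 kN/m³.
q_ult = q·N_q + 0.5·γ·B·N_γ·s_γ
     = 44.88 × 42.9 + 0.5 × 16.608 × 3.9 × 47.4 × 0.89
     = 1925.4 + 1366.2 = 3291.5 kPa.
q_all = q_ult / FS = 3291.5 / 3.5 = 940.44 kPa.

q_all ≈ 940 kPa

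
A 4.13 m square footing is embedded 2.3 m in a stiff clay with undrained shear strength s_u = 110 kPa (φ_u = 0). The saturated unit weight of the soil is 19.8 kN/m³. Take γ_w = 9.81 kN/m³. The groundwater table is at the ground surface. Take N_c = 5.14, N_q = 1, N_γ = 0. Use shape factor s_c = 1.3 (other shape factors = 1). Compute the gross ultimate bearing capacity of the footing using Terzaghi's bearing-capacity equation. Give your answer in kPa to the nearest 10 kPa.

q_ult ≈ 760 kPa

With the water table at the surface the whole profile is submerged: γ' = 19.8 − 9.81 = 9.99 kN/m³, so q = γ'·D_f = 22.977 kPa.
q_ult = c·N_c·s_c + q·N_q
     = 110 × 5.14 × 1.3 + 22.977 × 1
     = 735.02 + 22.977 = 758 kPa.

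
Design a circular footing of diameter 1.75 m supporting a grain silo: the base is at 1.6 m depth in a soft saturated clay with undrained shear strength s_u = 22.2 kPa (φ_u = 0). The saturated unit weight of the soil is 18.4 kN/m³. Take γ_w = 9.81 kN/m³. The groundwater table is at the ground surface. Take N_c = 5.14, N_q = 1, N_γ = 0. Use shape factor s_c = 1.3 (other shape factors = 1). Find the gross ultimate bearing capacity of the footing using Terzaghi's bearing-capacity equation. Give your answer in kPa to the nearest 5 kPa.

γ' = 18.4 − 9.81 = 8.59 kN/m³ (submerged throughout). q = 8.59 × 1.6 = 13.744 kPa.
c·N_c·s_c = 22.2 × 5.14 × 1.3 = 148.34 kPa
q·N_q = 13.744 × 1 = 13.744 kPa
q_ult = 148.34 + 13.744 = 162.08 kPa.

q_ult ≈ 160 kPa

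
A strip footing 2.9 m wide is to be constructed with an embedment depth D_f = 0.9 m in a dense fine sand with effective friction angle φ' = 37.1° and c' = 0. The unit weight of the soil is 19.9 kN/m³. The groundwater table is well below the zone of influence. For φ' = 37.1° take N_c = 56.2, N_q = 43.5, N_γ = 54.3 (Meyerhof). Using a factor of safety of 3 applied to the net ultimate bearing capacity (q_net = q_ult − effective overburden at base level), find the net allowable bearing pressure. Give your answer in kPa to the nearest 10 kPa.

Overburden at base level: q = 19.9 × 0.9 = 17.91 kPa.
Surcharge term q·N_q = 17.91 × 43.5 = 779.09 kPa; self-weight term 0.5·γ·B·N_γ = 0.5 × 19.9 × 2.9 × 54.3 = 1566.8 kPa.
q_ult = 779.09 + 1566.8 = 2345.9 kPa.
Net ultimate: q_net = 2345.9 − 17.91 = 2328 kPa.
q_all(net) = 2328 / 3 = 776 kPa.

q_all(net) ≈ 780 kPa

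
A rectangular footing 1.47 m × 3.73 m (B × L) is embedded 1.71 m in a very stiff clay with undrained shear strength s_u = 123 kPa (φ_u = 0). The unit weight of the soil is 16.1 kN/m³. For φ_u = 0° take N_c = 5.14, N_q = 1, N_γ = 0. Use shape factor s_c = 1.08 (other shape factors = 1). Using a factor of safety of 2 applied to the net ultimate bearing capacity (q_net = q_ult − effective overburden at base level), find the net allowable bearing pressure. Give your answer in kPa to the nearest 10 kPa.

q_all(net) ≈ 340 kPa

q = γ·D_f = 16.1 × 1.71 = 27.531 kPa.
c·N_c·s_c = 123 × 5.14 × 1.08 = 682.8 kPa
q·N_q = 27.531 × 1 = 27.531 kPa
q_ult = 682.8 + 27.531 = 710.33 kPa.
Net ultimate: q_net = 710.33 − 27.531 = 682.8 kPa.
q_all(net) = 682.8 / 2 = 341.4 kPa.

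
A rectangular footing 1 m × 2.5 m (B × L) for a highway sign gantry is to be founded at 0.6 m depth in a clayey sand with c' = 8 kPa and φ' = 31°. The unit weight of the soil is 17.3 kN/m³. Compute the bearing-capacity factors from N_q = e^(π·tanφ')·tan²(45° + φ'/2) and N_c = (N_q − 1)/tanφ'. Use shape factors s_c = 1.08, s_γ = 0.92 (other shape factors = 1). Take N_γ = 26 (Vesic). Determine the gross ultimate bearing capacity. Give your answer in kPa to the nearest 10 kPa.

tan31° = 0.6009, so N_q = e^(π×0.6009)·tan²(60.5°) = 6.604 × 3.124 = 20.63.
N_c = (20.63 − 1)/tan31° = 32.67.
Effective surcharge at the founding depth q = γ·D_f = 17.3 × 0.6 = 10.38 kPa.
q_ult = c·N_c·s_c + q·N_q + 0.5·γ·B·N_γ·s_γ
     = 8 × 32.671 × 1.08 + 10.38 × 20.631 + 0.5 × 17.3 × 1 × 26 × 0.92
     = 282.28 + 214.15 + 206.91 = 703.33 kPa.

q_ult ≈ 700 kPa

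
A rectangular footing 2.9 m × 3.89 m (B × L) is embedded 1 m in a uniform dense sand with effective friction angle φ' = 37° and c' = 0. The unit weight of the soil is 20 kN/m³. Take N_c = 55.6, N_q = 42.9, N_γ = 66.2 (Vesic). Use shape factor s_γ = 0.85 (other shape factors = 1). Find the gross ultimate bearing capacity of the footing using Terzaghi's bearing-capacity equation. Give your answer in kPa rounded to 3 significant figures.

Effective surcharge at the founding depth q = γ·D_f = 20 × 1 = 20 kPa.
q_ult = q·N_q + 0.5·γ·B·N_γ·s_γ
     = 20 × 42.9 + 0.5 × 20 × 2.9 × 66.2 × 0.85
     = 858 + 1631.8 = 2489.8 kPa.

q_ult ≈ 2490 kPa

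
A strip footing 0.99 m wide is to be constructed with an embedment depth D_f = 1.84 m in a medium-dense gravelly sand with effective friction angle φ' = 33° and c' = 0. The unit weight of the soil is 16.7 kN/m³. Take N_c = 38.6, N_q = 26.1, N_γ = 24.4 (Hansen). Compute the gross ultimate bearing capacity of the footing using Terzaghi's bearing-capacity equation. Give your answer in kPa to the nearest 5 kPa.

q_ult ≈ 1005 kPa

q = γ·D_f = 16.7 × 1.84 = 30.728 kPa.
q·N_q = 30.728 × 26.1 = 802 kPa
0.5·γ·B·N_γ = 0.5 × 16.7 × 0.99 × 24.4 = 201.7 kPa
q_ult = 802 + 201.7 = 1003.7 kPa.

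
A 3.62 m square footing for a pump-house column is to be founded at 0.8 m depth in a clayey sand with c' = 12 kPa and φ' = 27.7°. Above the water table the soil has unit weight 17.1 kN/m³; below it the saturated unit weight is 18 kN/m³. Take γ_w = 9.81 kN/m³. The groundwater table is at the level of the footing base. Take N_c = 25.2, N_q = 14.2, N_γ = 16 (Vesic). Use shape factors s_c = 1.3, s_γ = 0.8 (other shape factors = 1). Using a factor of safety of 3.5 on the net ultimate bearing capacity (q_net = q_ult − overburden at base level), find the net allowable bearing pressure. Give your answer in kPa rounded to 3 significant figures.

q_all(net) ≈ 218 kPa

Overburden at base level: q = 17.1 × 0.8 = 13.68 kPa.
Below the base the soil is submerged, so the ½γBN_γ term uses γ' = 18 − 9.81 = 8.19 kN/m³.
Cohesion term c·N_c·s_c = 12 × 25.2 × 1.3 = 393.12 kPa; surcharge term q·N_q = 13.68 × 14.2 = 194.26 kPa; self-weight term 0.5·γ·B·N_γ·s_γ = 0.5 × 8.19 × 3.62 × 16 × 0.8 = 189.75 kPa.
q_ult = 393.12 + 194.26 + 189.75 = 777.12 kPa.
q_net = 777.12 − 13.68 = 763.44 kPa.
q_all(net) = 763.44 / 3.5 = 218.13 kPa.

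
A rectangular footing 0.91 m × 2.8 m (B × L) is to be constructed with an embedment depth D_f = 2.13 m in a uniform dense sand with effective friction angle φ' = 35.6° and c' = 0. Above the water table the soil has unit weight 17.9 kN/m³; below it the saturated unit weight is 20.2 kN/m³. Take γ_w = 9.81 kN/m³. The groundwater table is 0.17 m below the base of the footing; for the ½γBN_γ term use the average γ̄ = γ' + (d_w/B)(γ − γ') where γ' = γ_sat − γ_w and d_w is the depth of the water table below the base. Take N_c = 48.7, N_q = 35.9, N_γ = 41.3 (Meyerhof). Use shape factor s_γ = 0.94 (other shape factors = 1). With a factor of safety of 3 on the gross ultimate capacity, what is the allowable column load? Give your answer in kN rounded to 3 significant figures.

P_all ≈ 1340 kN

Effective surcharge at the founding depth q = γ·D_f = 17.9 × 2.13 = 38.127 kPa.
With d_w = 0.17 m < B, γ̄ = 10.39 + (0.17/0.91) × (17.9 − 10.39) = 11.793 kN/m³.
q_ult = q·N_q + 0.5·γ·B·N_γ·s_γ
     = 38.127 × 35.9 + 0.5 × 11.793 × 0.91 × 41.3 × 0.94
     = 1368.8 + 208.31 = 1577.1 kPa.
Gross allowable pressure q_all = 1577.1 / 3 = 525.69 kPa.
Footing area = 2.548 m², so allowable column load = 525.69 × 2.548 = 1339.5 kN.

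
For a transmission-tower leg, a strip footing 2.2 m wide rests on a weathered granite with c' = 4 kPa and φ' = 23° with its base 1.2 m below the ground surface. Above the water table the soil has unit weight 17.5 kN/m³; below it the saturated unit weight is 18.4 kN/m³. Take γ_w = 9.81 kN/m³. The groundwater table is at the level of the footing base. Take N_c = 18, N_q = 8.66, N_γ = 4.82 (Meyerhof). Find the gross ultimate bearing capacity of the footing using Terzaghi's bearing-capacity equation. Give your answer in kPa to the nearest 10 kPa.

Effective surcharge at the founding depth q = γ·D_f = 17.5 × 1.2 = 21 kPa.
The water table coincides with the base, so in the self-weight term γ → γ' = 8.59 kN/m³.
q_ult = c·N_c + q·N_q + 0.5·γ·B·N_γ
     = 4 × 18 + 21 × 8.66 + 0.5 × 8.59 × 2.2 × 4.82
     = 72 + 181.86 + 45.544 = 299.4 kPa.

q_ult ≈ 300 kPa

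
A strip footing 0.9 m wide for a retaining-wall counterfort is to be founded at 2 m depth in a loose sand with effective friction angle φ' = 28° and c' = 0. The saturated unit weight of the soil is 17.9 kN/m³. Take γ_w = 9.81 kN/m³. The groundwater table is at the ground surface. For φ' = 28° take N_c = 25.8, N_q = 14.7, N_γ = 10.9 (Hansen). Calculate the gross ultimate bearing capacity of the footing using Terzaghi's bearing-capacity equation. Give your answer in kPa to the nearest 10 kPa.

q_ult ≈ 280 kPa

γ' = 17.9 − 9.81 = 8.09 kN/m³ (submerged throughout). q = 8.09 × 2 = 16.18 kPa; the same γ' applies in the ½γBN_γ term.
q·N_q = 16.18 × 14.7 = 237.85 kPa
0.5·γ·B·N_γ = 0.5 × 8.09 × 0.9 × 10.9 = 39.681 kPa
q_ult = 237.85 + 39.681 = 277.53 kPa.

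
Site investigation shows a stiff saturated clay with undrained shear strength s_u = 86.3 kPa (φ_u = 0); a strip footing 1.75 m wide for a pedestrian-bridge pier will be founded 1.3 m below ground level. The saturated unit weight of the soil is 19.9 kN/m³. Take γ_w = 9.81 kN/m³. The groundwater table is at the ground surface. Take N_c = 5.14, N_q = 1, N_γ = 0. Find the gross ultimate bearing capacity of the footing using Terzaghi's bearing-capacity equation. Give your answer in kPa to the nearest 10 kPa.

Water table at ground surface, so effective unit weight γ' = 19.9 − 9.81 = 10.09 kN/m³ is used throughout; overburden q = 10.09 × 1.3 = 13.117 kPa.
Cohesion term c·N_c = 86.3 × 5.14 = 443.58 kPa; surcharge term q·N_q = 13.117 × 1 = 13.117 kPa.
q_ult = 443.58 + 13.117 = 456.7 kPa.

q_ult ≈ 460 kPa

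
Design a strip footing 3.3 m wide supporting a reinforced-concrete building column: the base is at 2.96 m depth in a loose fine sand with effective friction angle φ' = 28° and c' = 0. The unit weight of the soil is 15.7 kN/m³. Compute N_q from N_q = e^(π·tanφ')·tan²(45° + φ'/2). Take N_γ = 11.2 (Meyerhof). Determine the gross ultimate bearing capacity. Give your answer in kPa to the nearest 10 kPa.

q_ult ≈ 970 kPa

tan28° = 0.5317, so N_q = e^(π×0.5317)·tan²(59°) = 5.314 × 2.77 = 14.72.
q = γ·D_f = 15.7 × 2.96 = 46.472 kPa.
q·N_q = 46.472 × 14.72 = 684.06 kPa
0.5·γ·B·N_γ = 0.5 × 15.7 × 3.3 × 11.2 = 290.14 kPa
q_ult = 684.06 + 290.14 = 974.2 kPa.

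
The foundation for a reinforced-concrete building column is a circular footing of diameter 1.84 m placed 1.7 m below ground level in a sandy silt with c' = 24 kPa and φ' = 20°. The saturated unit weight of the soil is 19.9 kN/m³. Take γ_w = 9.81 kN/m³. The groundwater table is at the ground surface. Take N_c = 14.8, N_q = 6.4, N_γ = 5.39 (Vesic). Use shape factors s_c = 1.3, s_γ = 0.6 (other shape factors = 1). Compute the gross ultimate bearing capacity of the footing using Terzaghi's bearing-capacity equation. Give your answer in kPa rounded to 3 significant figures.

γ' = 19.9 − 9.81 = 10.09 kN/m³ (submerged throughout). q = 10.09 × 1.7 = 17.153 kPa; the same γ' applies in the ½γBN_γ term.
c·N_c·s_c = 24 × 14.8 × 1.3 = 461.76 kPa
q·N_q = 17.153 × 6.4 = 109.78 kPa
0.5·γ·B·N_γ·s_γ = 0.5 × 10.09 × 1.84 × 5.39 × 0.6 = 30.021 kPa
q_ult = 461.76 + 109.78 + 30.021 = 601.56 kPa.

q_ult ≈ 602 kPa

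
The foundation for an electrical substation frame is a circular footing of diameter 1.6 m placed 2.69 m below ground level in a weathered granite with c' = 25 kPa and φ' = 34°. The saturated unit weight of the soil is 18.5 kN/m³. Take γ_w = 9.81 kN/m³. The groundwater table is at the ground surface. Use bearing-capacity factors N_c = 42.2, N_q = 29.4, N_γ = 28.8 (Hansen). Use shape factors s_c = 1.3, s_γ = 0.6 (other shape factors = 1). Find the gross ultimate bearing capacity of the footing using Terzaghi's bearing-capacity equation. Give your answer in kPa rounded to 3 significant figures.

q_ult ≈ 2180 kPa

Water table at ground surface, so effective unit weight γ' = 18.5 − 9.81 = 8.69 kN/m³ is used throughout; overburden q = 8.69 × 2.69 = 23.376 kPa; the same γ' applies in the ½γBN_γ term.
Cohesion term c·N_c·s_c = 25 × 42.2 × 1.3 = 1371.5 kPa; surcharge term q·N_q = 23.376 × 29.4 = 687.26 kPa; self-weight term 0.5·γ·B·N_γ·s_γ = 0.5 × 8.69 × 1.6 × 28.8 × 0.6 = 120.13 kPa.
q_ult = 1371.5 + 687.26 + 120.13 = 2178.9 kPa.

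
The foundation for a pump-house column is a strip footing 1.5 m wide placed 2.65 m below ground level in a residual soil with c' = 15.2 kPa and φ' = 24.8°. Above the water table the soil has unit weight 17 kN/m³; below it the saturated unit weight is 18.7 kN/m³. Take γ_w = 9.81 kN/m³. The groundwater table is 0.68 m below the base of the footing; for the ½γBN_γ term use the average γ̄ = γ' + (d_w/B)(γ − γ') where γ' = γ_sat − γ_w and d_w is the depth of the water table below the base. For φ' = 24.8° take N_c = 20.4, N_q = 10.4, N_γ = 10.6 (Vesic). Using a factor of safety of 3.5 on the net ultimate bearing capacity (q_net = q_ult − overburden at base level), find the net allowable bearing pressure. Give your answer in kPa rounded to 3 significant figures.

Overburden at base level: q = 17 × 2.65 = 45.05 kPa.
The water table is 0.68 m below the base (< B = 1.5 m), so the ½γBN_γ term uses γ̄ = γ' + (d_w/B)(γ − γ') = 8.89 + (0.68/1.5)(17 − 8.89) = 12.567 kN/m³.
Cohesion term c·N_c = 15.2 × 20.4 = 310.08 kPa; surcharge term q·N_q = 45.05 × 10.4 = 468.52 kPa; self-weight term 0.5·γ·B·N_γ = 0.5 × 12.567 × 1.5 × 10.6 = 99.904 kPa.
q_ult = 310.08 + 468.52 + 99.904 = 878.5 kPa.
q_net = 878.5 − 45.05 = 833.45 kPa.
q_all(net) = 833.45 / 3.5 = 238.13 kPa.

q_all(net) ≈ 238 kPa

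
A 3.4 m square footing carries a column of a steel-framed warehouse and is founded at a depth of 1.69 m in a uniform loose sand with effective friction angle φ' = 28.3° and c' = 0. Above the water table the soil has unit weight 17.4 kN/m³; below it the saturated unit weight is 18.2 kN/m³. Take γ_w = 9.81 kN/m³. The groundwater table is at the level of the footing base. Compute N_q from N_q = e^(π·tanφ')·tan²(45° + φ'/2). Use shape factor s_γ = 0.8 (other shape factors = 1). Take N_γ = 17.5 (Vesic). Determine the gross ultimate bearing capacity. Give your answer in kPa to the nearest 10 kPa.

q_ult ≈ 650 kPa

tan28.3° = 0.5384, so N_q = e^(π×0.5384)·tan²(59.15°) = 5.428 × 2.803 = 15.21.
Effective surcharge at the founding depth q = γ·D_f = 17.4 × 1.69 = 29.406 kPa.
The water table coincides with the base, so in the self-weight term γ → γ' = 8.39 kN/m³.
q_ult = q·N_q + 0.5·γ·B·N_γ·s_γ
     = 29.406 × 15.214 + 0.5 × 8.39 × 3.4 × 17.5 × 0.8
     = 447.39 + 199.68 = 647.07 kPa.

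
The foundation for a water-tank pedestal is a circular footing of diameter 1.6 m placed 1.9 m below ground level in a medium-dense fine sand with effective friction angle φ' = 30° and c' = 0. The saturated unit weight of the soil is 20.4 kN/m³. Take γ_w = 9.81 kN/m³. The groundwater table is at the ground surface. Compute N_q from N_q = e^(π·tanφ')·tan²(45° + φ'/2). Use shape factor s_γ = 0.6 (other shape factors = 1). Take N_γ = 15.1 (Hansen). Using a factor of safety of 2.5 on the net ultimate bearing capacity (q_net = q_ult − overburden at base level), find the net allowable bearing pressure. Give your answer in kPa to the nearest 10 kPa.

q_all(net) ≈ 170 kPa

N_q = e^(π·tan30°)·tan²(60°) = 18.4.
With the water table at the surface the whole profile is submerged: γ' = 20.4 − 9.81 = 10.59 kN/m³, so q = γ'·D_f = 20.121 kPa; the same γ' applies in the ½γBN_γ term.
q_ult = q·N_q + 0.5·γ·B·N_γ·s_γ
     = 20.121 × 18.401 + 0.5 × 10.59 × 1.6 × 15.1 × 0.6
     = 370.25 + 76.756 = 447.01 kPa.
q_net = 447.01 − 20.121 = 426.88 kPa.
q_all(net) = 426.88 / 2.5 = 170.75 kPa.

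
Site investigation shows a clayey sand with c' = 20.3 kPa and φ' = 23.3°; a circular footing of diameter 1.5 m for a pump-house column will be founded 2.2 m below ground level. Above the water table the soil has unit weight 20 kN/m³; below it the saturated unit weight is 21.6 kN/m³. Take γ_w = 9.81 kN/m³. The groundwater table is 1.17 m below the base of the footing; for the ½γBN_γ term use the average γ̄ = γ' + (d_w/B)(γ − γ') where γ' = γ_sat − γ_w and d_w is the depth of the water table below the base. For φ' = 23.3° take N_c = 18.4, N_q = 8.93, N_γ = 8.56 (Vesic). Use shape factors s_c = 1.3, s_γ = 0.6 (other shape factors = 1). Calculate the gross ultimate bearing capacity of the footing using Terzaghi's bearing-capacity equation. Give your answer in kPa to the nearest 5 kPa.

Overburden at base level: q = 20 × 2.2 = 44 kPa.
The water table is 1.17 m below the base (< B = 1.5 m), so the ½γBN_γ term uses γ̄ = γ' + (d_w/B)(γ − γ') = 11.79 + (1.17/1.5)(20 − 11.79) = 18.194 kN/m³.
Cohesion term c·N_c·s_c = 20.3 × 18.4 × 1.3 = 485.58 kPa; surcharge term q·N_q = 44 × 8.93 = 392.92 kPa; self-weight term 0.5·γ·B·N_γ·s_γ = 0.5 × 18.194 × 1.5 × 8.56 × 0.6 = 70.083 kPa.
q_ult = 485.58 + 392.92 + 70.083 = 948.58 kPa.

q_ult ≈ 950 kPa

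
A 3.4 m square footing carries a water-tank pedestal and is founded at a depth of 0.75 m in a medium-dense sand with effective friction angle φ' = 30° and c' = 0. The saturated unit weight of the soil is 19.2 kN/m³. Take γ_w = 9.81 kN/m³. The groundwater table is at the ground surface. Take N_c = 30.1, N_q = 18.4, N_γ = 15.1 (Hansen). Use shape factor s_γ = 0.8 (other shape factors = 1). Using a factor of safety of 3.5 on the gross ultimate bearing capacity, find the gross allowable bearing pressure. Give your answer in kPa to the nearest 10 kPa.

q_all ≈ 90 kPa

Water table at ground surface, so effective unit weight γ' = 19.2 − 9.81 = 9.39 kN/m³ is used throughout; overburden q = 9.39 × 0.75 = 7.0425 kPa; the same γ' applies in the ½γBN_γ term.
Surcharge term q·N_q = 7.0425 × 18.4 = 129.58 kPa; self-weight term 0.5·γ·B·N_γ·s_γ = 0.5 × 9.39 × 3.4 × 15.1 × 0.8 = 192.83 kPa.
q_ult = 129.58 + 192.83 = 322.42 kPa.
q_all = 322.42 / 3.5 = 92.119 kPa.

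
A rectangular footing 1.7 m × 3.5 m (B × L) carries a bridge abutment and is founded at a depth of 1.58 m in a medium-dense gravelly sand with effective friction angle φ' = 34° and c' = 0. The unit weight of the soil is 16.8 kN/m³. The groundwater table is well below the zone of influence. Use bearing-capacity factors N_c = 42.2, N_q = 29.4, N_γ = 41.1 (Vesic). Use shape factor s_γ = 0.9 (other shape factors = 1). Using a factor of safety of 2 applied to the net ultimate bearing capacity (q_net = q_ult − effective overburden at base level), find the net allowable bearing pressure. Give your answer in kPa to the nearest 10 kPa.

q_all(net) ≈ 640 kPa

q = γ·D_f = 16.8 × 1.58 = 26.544 kPa.
q·N_q = 26.544 × 29.4 = 780.39 kPa
0.5·γ·B·N_γ·s_γ = 0.5 × 16.8 × 1.7 × 41.1 × 0.9 = 528.22 kPa
q_ult = 780.39 + 528.22 = 1308.6 kPa.
Net ultimate: q_net = 1308.6 − 26.544 = 1282.1 kPa.
q_all(net) = 1282.1 / 2 = 641.03 kPa.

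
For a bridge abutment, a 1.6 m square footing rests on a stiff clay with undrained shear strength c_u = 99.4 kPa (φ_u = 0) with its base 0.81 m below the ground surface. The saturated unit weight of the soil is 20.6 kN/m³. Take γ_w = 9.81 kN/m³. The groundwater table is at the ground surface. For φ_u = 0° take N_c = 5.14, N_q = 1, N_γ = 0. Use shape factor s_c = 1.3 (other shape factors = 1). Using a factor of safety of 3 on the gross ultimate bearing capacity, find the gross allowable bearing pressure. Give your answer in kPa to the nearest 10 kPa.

Water table at ground surface, so effective unit weight γ' = 20.6 − 9.81 = 10.79 kN/m³ is used throughout; overburden q = 10.79 × 0.81 = 8.7399 kPa.
Cohesion term c·N_c·s_c = 99.4 × 5.14 × 1.3 = 664.19 kPa; surcharge term q·N_q = 8.7399 × 1 = 8.7399 kPa.
q_ult = 664.19 + 8.7399 = 672.93 kPa.
q_all = 672.93 / 3 = 224.31 kPa.

q_all ≈ 220 kPa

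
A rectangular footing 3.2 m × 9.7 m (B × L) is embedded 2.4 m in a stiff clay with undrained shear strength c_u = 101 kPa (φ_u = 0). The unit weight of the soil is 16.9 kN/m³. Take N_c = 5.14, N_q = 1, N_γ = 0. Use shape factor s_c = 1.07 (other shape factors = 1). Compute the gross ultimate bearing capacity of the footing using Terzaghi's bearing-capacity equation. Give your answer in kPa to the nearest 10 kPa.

Effective surcharge at the founding depth q = γ·D_f = 16.9 × 2.4 = 40.56 kPa.
q_ult = c·N_c·s_c + q·N_q
     = 101 × 5.14 × 1.07 + 40.56 × 1
     = 555.48 + 40.56 = 596.04 kPa.

q_ult ≈ 600 kPa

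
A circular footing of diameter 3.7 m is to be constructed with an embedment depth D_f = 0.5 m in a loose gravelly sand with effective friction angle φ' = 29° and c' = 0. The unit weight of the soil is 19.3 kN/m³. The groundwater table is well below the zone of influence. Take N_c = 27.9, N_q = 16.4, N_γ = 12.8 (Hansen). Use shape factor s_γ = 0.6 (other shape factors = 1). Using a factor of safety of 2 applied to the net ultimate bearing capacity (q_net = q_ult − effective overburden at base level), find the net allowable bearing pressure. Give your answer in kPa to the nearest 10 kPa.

q_all(net) ≈ 210 kPa

q = γ·D_f = 19.3 × 0.5 = 9.65 kPa.
q·N_q = 9.65 × 16.4 = 158.26 kPa
0.5·γ·B·N_γ·s_γ = 0.5 × 19.3 × 3.7 × 12.8 × 0.6 = 274.21 kPa
q_ult = 158.26 + 274.21 = 432.47 kPa.
Net ultimate: q_net = 432.47 − 9.65 = 422.82 kPa.
q_all(net) = 422.82 / 2 = 211.41 kPa.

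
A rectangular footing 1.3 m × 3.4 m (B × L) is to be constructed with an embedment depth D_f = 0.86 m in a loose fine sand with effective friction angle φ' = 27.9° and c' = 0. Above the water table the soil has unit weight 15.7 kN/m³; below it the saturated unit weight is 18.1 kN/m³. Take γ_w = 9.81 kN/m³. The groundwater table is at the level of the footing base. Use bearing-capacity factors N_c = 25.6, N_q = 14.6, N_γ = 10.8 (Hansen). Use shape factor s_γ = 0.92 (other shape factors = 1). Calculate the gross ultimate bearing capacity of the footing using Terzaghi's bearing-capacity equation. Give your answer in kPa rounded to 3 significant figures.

Effective surcharge at the founding depth q = γ·D_f = 15.7 × 0.86 = 13.502 kPa.
The water table coincides with the base, so in the self-weight term γ → γ' = 8.29 kN/m³.
q_ult = q·N_q + 0.5·γ·B·N_γ·s_γ
     = 13.502 × 14.6 + 0.5 × 8.29 × 1.3 × 10.8 × 0.92
     = 197.13 + 53.54 = 250.67 kPa.

q_ult ≈ 251 kPa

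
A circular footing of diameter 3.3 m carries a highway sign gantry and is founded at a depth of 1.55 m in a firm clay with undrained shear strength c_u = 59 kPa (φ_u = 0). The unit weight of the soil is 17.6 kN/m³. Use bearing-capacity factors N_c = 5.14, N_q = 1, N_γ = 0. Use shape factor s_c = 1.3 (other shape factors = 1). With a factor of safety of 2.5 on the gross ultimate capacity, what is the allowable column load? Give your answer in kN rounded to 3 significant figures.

Overburden at base level: q = 17.6 × 1.55 = 27.28 kPa.
Cohesion term c·N_c·s_c = 59 × 5.14 × 1.3 = 394.24 kPa; surcharge term q·N_q = 27.28 × 1 = 27.28 kPa.
q_ult = 394.24 + 27.28 = 421.52 kPa.
Gross allowable pressure q_all = 421.52 / 2.5 = 168.61 kPa.
Footing area = 8.553 m², so allowable column load = 168.61 × 8.553 = 1442.1 kN.

P_all ≈ 1440 kN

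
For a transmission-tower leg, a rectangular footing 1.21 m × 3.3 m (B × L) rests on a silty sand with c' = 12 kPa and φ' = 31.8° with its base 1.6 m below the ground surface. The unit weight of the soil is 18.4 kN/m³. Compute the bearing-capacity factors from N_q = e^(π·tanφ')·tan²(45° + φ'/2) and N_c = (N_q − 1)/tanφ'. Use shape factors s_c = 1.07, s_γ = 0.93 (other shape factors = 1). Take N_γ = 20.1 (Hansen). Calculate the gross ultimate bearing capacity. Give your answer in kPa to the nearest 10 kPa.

q_ult ≈ 1320 kPa

tan31.8° = 0.62, so N_q = e^(π×0.62)·tan²(60.9°) = 7.014 × 3.228 = 22.64.
N_c = (22.64 − 1)/tan31.8° = 34.9.
Overburden at base level: q = 18.4 × 1.6 = 29.44 kPa.
Cohesion term c·N_c·s_c = 12 × 34.902 × 1.07 = 448.14 kPa; surcharge term q·N_q = 29.44 × 22.64 = 666.52 kPa; self-weight term 0.5·γ·B·N_γ·s_γ = 0.5 × 18.4 × 1.21 × 20.1 × 0.93 = 208.09 kPa.
q_ult = 448.14 + 666.52 + 208.09 = 1322.7 kPa.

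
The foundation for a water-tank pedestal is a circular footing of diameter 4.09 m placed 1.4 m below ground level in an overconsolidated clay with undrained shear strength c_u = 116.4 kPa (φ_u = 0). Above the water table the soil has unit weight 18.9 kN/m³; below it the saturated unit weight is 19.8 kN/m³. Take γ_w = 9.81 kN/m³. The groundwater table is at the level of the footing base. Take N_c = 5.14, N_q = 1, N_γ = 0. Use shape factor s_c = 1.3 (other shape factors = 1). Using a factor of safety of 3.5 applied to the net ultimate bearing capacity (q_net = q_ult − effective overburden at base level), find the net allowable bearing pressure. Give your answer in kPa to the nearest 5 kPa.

q_all(net) ≈ 220 kPa

q = γ·D_f = 18.9 × 1.4 = 26.46 kPa.
c·N_c·s_c = 116.4 × 5.14 × 1.3 = 777.78 kPa
q·N_q = 26.46 × 1 = 26.46 kPa
q_ult = 777.78 + 26.46 = 804.24 kPa.
Net ultimate: q_net = 804.24 − 26.46 = 777.78 kPa.
q_all(net) = 777.78 / 3.5 = 222.22 kPa.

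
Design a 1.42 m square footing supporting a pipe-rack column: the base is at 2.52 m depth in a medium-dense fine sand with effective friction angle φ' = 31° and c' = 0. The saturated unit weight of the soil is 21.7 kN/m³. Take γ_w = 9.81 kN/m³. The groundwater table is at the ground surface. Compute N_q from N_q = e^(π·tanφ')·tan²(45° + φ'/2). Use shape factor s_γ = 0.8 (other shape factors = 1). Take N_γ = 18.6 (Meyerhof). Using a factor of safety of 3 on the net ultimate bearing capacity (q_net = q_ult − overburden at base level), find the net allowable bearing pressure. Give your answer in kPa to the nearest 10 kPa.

N_q = e^(π·tan31°)·tan²(60.5°) = 20.63.
γ' = 21.7 − 9.81 = 11.89 kN/m³ (submerged throughout). q = 11.89 × 2.52 = 29.963 kPa; the same γ' applies in the ½γBN_γ term.
q·N_q = 29.963 × 20.631 = 618.16 kPa
0.5·γ·B·N_γ·s_γ = 0.5 × 11.89 × 1.42 × 18.6 × 0.8 = 125.62 kPa
q_ult = 618.16 + 125.62 = 743.77 kPa.
q_net = 743.77 − 29.963 = 713.81 kPa.
q_all(net) = 713.81 / 3 = 237.94 kPa.

q_all(net) ≈ 240 kPa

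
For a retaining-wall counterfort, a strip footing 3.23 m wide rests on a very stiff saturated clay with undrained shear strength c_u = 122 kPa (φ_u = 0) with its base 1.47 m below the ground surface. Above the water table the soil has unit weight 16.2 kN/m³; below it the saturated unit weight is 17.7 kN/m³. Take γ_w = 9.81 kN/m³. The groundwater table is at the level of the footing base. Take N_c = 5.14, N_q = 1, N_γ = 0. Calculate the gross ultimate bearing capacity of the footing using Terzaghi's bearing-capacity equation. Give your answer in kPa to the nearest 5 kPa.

q_ult ≈ 650 kPa

Overburden at base level: q = 16.2 × 1.47 = 23.814 kPa.
Cohesion term c·N_c = 122 × 5.14 = 627.08 kPa; surcharge term q·N_q = 23.814 × 1 = 23.814 kPa.
q_ult = 627.08 + 23.814 = 650.89 kPa.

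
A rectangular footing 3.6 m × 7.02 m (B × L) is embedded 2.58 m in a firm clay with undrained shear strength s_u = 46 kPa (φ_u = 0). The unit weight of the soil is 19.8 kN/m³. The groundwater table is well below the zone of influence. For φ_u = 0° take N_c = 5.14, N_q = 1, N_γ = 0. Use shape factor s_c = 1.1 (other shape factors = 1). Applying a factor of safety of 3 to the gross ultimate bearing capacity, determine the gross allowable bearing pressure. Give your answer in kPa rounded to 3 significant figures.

q_all ≈ 104 kPa

Effective surcharge at the founding depth q = γ·D_f = 19.8 × 2.58 = 51.084 kPa.
q_ult = c·N_c·s_c + q·N_q
     = 46 × 5.14 × 1.1 + 51.084 × 1
     = 260.08 + 51.084 = 311.17 kPa.
q_all = q_ult / FS = 311.17 / 3 = 103.72 kPa.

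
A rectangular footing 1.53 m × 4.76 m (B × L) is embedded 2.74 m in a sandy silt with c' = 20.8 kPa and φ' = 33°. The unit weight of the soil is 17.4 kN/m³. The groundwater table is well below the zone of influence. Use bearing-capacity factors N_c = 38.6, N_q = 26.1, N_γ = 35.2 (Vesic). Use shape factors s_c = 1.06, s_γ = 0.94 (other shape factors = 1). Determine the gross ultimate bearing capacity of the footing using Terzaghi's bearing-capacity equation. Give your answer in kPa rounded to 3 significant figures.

Overburden at base level: q = 17.4 × 2.74 = 47.676 kPa.
Cohesion term c·N_c·s_c = 20.8 × 38.6 × 1.06 = 851.05 kPa; surcharge term q·N_q = 47.676 × 26.1 = 1244.3 kPa; self-weight term 0.5·γ·B·N_γ·s_γ = 0.5 × 17.4 × 1.53 × 35.2 × 0.94 = 440.43 kPa.
q_ult = 851.05 + 1244.3 + 440.43 = 2535.8 kPa.

q_ult ≈ 2540 kPa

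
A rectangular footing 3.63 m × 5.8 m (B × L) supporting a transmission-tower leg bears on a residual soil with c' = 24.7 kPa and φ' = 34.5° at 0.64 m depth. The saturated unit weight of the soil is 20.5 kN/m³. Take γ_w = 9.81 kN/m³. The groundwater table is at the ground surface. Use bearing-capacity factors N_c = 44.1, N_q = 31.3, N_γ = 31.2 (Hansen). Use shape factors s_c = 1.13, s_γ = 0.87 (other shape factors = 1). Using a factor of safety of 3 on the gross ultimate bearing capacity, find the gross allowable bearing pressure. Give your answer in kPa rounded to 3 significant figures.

Water table at ground surface, so effective unit weight γ' = 20.5 − 9.81 = 10.69 kN/m³ is used throughout; overburden q = 10.69 × 0.64 = 6.8416 kPa; the same γ' applies in the ½γBN_γ term.
Cohesion term c·N_c·s_c = 24.7 × 44.1 × 1.13 = 1230.9 kPa; surcharge term q·N_q = 6.8416 × 31.3 = 214.14 kPa; self-weight term 0.5·γ·B·N_γ·s_γ = 0.5 × 10.69 × 3.63 × 31.2 × 0.87 = 526.66 kPa.
q_ult = 1230.9 + 214.14 + 526.66 = 1971.7 kPa.
q_all = 1971.7 / 3 = 657.22 kPa.

q_all ≈ 657 kPa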